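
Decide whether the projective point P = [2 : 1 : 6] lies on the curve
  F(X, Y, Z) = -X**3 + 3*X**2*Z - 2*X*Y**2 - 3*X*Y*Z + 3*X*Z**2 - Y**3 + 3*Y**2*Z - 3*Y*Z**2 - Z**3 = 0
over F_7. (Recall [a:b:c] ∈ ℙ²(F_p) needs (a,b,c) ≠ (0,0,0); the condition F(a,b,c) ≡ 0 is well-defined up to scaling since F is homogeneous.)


F(2,1,6) ≡ 3 (mod 7); P is NOT on the curve.

Evaluate F(2, 1, 6) term-by-term (mod 7).
  -X**3 ↦ -1·8·1·1 = -8
  3*X**2*Z ↦ 3·4·1·6 = 72
  -2*X*Y**2 ↦ -2·2·1·1 = -4
  -3*X*Y*Z ↦ -3·2·1·6 = -36
  3*X*Z**2 ↦ 3·2·1·36 = 216
  -Y**3 ↦ -1·1·1·1 = -1
  3*Y**2*Z ↦ 3·1·1·6 = 18
  -3*Y*Z**2 ↦ -3·1·1·36 = -108
  -Z**3 ↦ -1·1·1·216 = -216
Sum: F(2, 1, 6) = (-8) + (72) + (-4) + (-36) + (216) + (-1) + (18) + (-108) + (-216) = -67.
Reducing mod 7: -67 ≡ 3 (mod 7).
Since F(a, b, c) ≡ 3 ≠ 0 (mod 7), P does NOT lie on the curve.


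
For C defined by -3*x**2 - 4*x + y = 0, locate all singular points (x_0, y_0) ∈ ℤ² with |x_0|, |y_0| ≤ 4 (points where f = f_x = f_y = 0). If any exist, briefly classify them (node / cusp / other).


No singular points in the scanned grid; C is smooth there.

Compute partial derivatives:
  f_x = -6*x - 4.
  f_y = 1.
f_y = 1 is a nonzero constant, so f_y never vanishes: no point (x, y) can satisfy f = f_x = f_y = 0. In particular no (x, y) ∈ {−4, ..., 4}² is singular; the curve is smooth.


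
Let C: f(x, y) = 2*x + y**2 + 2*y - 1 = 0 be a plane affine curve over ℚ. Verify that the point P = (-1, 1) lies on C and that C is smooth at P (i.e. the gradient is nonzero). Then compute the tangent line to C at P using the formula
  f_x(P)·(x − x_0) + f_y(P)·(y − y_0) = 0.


Tangent line at P: 2*x + 4*y - 2 = 0.

Step 1: f(-1, 1) = 0, so P lies on C.
Step 2: partial derivatives
  f_x(x, y) = 2, f_y(x, y) = 2*y + 2.
  f_x(P) = 2, f_y(P) = 4 (gradient nonzero, so P is smooth).
Step 3: tangent line at P: 2·(x − -1) + 4·(y − 1) = 0.
Expanding: 2*x + 4*y - 2 = 0.


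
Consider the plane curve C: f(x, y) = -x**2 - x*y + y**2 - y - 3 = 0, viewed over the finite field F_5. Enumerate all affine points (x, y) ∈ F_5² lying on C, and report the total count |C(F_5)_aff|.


Affine F_5-points: {(1, 1), (3, 1), (3, 3), (4, 2), (4, 3)}; count = 5.

For each of the 25 pairs (x, y) ∈ F_5², evaluate f(x, y) mod 5. Record the zeros.
  x = 0: [0↦2, 1↦2, 2↦4, 3↦3, 4↦4]  zeros at y ∈ ∅
  x = 1: [0↦1, 1↦0, 2↦1, 3↦4, 4↦4]  zeros at y ∈ {1}
  x = 2: [0↦3, 1↦1, 2↦1, 3↦3, 4↦2]  zeros at y ∈ ∅
  x = 3: [0↦3, 1↦0, 2↦4, 3↦0, 4↦3]  zeros at y ∈ {1, 3}
  x = 4: [0↦1, 1↦2, 2↦0, 3↦0, 4↦2]  zeros at y ∈ {2, 3}
Collecting zeros: affine points = {(1, 1), (3, 1), (3, 3), (4, 2), (4, 3)}.
Total count |C(F_5)_aff| = 5.


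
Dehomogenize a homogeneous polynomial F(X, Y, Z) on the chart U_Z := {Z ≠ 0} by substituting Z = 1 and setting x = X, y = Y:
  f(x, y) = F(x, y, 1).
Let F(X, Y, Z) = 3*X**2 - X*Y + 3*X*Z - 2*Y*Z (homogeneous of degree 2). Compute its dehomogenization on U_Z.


f(x, y) = 3*x**2 - x*y + 3*x - 2*y

On U_Z we set Z = 1. Each monomial c·X^i·Y^j·Z^k in F becomes c·x^i·y^j·1^k = c·x^i·y^j.
Substituting Z = 1: F(X, Y, 1) = 3*x**2 - x*y + 3*x - 2*y.
Note: deg(f) ≤ deg(F) = 2; strict inequality happens when F is divisible by Z (lost terms).


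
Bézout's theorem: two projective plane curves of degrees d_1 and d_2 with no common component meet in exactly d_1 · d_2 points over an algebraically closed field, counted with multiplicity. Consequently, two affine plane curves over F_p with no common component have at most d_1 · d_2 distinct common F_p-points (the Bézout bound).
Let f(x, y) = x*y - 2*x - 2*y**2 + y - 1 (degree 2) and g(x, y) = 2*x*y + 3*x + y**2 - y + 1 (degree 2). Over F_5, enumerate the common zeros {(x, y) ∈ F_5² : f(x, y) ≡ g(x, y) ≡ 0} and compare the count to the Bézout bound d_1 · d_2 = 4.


Common zeros: {(2, 4)}; count = 1; Bézout bound = 4.

deg(f) = 2, deg(g) = 2, so Bézout bound = 4.
Scan x ∈ F_5. For each x, list the y ∈ F_5 with f(x, y) ≡ 0 and those with g(x, y) ≡ 0 (mod 5); the common zeros in that column are the intersection.
  x = 0: f ≡ 0 at y ∈ ∅; g ≡ 0 at y ∈ ∅; common: ∅.
  x = 1: f ≡ 0 at y ∈ {3}; g ≡ 0 at y ∈ {2}; common: ∅.
  x = 2: f ≡ 0 at y ∈ {0, 4}; g ≡ 0 at y ∈ {3, 4}; common: {4}.
  x = 3: f ≡ 0 at y ∈ {1}; g ≡ 0 at y ∈ {0}; common: ∅.
  x = 4: f ≡ 0 at y ∈ ∅; g ≡ 0 at y ∈ ∅; common: ∅.
Collecting: common zeros = {(2, 4)}, so the count is 1.
Comparison with the Bézout bound: 1 ≤ 4 = deg(f)·deg(g), as expected for curves with no common component (the affine F_5-count falls short of the bound because intersections may lie at infinity, over extension fields, or carry multiplicity).


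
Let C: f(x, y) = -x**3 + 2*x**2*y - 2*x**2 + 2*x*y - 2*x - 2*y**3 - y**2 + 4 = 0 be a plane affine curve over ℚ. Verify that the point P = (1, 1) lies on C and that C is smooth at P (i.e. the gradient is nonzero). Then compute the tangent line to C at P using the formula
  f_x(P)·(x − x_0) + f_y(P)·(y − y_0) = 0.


Tangent line at P: -3*x - 4*y + 7 = 0.

Step 1: f(1, 1) = 0, so P lies on C.
Step 2: partial derivatives
  f_x(x, y) = -3*x**2 + 4*x*y - 4*x + 2*y - 2, f_y(x, y) = 2*x**2 + 2*x - 6*y**2 - 2*y.
  f_x(P) = -3, f_y(P) = -4 (gradient nonzero, so P is smooth).
Step 3: tangent line at P: -3·(x − 1) + -4·(y − 1) = 0.
Expanding: -3*x - 4*y + 7 = 0.


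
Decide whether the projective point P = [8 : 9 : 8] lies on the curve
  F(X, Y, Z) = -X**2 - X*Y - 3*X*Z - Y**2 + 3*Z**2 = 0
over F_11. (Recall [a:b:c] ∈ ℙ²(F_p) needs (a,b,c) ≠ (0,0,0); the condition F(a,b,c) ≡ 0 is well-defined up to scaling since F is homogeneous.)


F(8,9,8) ≡ 3 (mod 11); P is NOT on the curve.

Evaluate F(8, 9, 8) term-by-term (mod 11).
  -X**2 ↦ -1·64·1·1 = -64
  -X*Y ↦ -1·8·9·1 = -72
  -3*X*Z ↦ -3·8·1·8 = -192
  -Y**2 ↦ -1·1·81·1 = -81
  3*Z**2 ↦ 3·1·1·64 = 192
Sum: F(8, 9, 8) = (-64) + (-72) + (-192) + (-81) + (192) = -217.
Reducing mod 11: -217 ≡ 3 (mod 11).
Since F(a, b, c) ≡ 3 ≠ 0 (mod 11), P does NOT lie on the curve.


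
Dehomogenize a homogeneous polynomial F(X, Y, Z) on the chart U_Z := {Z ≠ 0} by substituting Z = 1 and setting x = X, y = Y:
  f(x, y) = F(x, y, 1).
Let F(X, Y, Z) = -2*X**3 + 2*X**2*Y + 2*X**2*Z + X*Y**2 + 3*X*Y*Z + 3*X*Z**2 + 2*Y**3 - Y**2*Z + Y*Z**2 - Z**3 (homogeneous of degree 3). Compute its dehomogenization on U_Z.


f(x, y) = -2*x**3 + 2*x**2*y + 2*x**2 + x*y**2 + 3*x*y + 3*x + 2*y**3 - y**2 + y - 1

On U_Z we set Z = 1. Each monomial c·X^i·Y^j·Z^k in F becomes c·x^i·y^j·1^k = c·x^i·y^j.
Substituting Z = 1: F(X, Y, 1) = -2*x**3 + 2*x**2*y + 2*x**2 + x*y**2 + 3*x*y + 3*x + 2*y**3 - y**2 + y - 1.
Note: deg(f) ≤ deg(F) = 3; strict inequality happens when F is divisible by Z (lost terms).


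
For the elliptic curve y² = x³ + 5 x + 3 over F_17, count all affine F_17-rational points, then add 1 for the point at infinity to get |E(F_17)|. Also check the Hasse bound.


Affine points = {(1, 3), (1, 14), (2, 2), (2, 15), (4, 6), (4, 11), (5, 0), (10, 4), (10, 13), (13, 2), (13, 15), (15, 6), (15, 11)}; affine count = 13; |E(F_17)| = 14.

Discriminant check: Δ ∝ 4a³ + 27b² = 4·5³ + 27·3² = 4·125 + 27·9 ≡ 12 (mod 17). Nonzero ⇒ E is nonsingular.
For each x ∈ F_17, compute rhs = x³ + 5·x + 3 mod 17, then count y ∈ F_17 with y² ≡ rhs.
  x = 0: rhs = 3, matching y values: none (0 points).
  x = 1: rhs = 9, matching y values: 3, 14 (2 points).
  x = 2: rhs = 4, matching y values: 2, 15 (2 points).
  x = 3: rhs = 11, matching y values: none (0 points).
  x = 4: rhs = 2, matching y values: 6, 11 (2 points).
  x = 5: rhs = 0, matching y values: 0 (1 points).
  x = 6: rhs = 11, matching y values: none (0 points).
  x = 7: rhs = 7, matching y values: none (0 points).
  x = 8: rhs = 11, matching y values: none (0 points).
  x = 9: rhs = 12, matching y values: none (0 points).
  x = 10: rhs = 16, matching y values: 4, 13 (2 points).
  x = 11: rhs = 12, matching y values: none (0 points).
  x = 12: rhs = 6, matching y values: none (0 points).
  x = 13: rhs = 4, matching y values: 2, 15 (2 points).
  x = 14: rhs = 12, matching y values: none (0 points).
  x = 15: rhs = 2, matching y values: 6, 11 (2 points).
  x = 16: rhs = 14, matching y values: none (0 points).
Total affine count: 13.
Full point count |E(F_17)| = 13 + 1 = 14.
Hasse bound: |14 − (17+1)| = |-4| = 4 ≤ 2√17 ≈ 8.2462 ✓.


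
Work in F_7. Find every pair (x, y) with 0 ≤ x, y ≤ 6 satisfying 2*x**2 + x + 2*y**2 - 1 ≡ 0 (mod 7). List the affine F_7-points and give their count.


Affine F_7-points: {(0, 2), (0, 5), (3, 2), (3, 5), (4, 0), (5, 1), (5, 6), (6, 0)}; count = 8.

For each of the 49 pairs (x, y) ∈ F_7², evaluate f(x, y) mod 7. Record the zeros.
  x = 0: [0↦6, 1↦1, 2↦0, 3↦3, 4↦3, 5↦0, 6↦1]  zeros at y ∈ {2, 5}
  x = 1: [0↦2, 1↦4, 2↦3, 3↦6, 4↦6, 5↦3, 6↦4]  zeros at y ∈ ∅
  x = 2: [0↦2, 1↦4, 2↦3, 3↦6, 4↦6, 5↦3, 6↦4]  zeros at y ∈ ∅
  x = 3: [0↦6, 1↦1, 2↦0, 3↦3, 4↦3, 5↦0, 6↦1]  zeros at y ∈ {2, 5}
  x = 4: [0↦0, 1↦2, 2↦1, 3↦4, 4↦4, 5↦1, 6↦2]  zeros at y ∈ {0}
  x = 5: [0↦5, 1↦0, 2↦6, 3↦2, 4↦2, 5↦6, 6↦0]  zeros at y ∈ {1, 6}
  x = 6: [0↦0, 1↦2, 2↦1, 3↦4, 4↦4, 5↦1, 6↦2]  zeros at y ∈ {0}
Collecting zeros: affine points = {(0, 2), (0, 5), (3, 2), (3, 5), (4, 0), (5, 1), (5, 6), (6, 0)}.
Total count |C(F_7)_aff| = 8.


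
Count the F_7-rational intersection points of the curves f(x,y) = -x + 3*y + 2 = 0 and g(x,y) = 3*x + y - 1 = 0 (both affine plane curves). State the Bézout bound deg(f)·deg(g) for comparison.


Common zeros: {(4, 3)}; count = 1; Bézout bound = 1.

deg(f) = 1, deg(g) = 1, so Bézout bound = 1.
Scan x ∈ F_7. For each x, list the y ∈ F_7 with f(x, y) ≡ 0 and those with g(x, y) ≡ 0 (mod 7); the common zeros in that column are the intersection.
  x = 0: f ≡ 0 at y ∈ {4}; g ≡ 0 at y ∈ {1}; common: ∅.
  x = 1: f ≡ 0 at y ∈ {2}; g ≡ 0 at y ∈ {5}; common: ∅.
  x = 2: f ≡ 0 at y ∈ {0}; g ≡ 0 at y ∈ {2}; common: ∅.
  x = 3: f ≡ 0 at y ∈ {5}; g ≡ 0 at y ∈ {6}; common: ∅.
  x = 4: f ≡ 0 at y ∈ {3}; g ≡ 0 at y ∈ {3}; common: {3}.
  x = 5: f ≡ 0 at y ∈ {1}; g ≡ 0 at y ∈ {0}; common: ∅.
  x = 6: f ≡ 0 at y ∈ {6}; g ≡ 0 at y ∈ {4}; common: ∅.
Collecting: common zeros = {(4, 3)}, so the count is 1.
Comparison with the Bézout bound: 1 ≤ 1 = deg(f)·deg(g), as expected for curves with no common component (the bound is attained).


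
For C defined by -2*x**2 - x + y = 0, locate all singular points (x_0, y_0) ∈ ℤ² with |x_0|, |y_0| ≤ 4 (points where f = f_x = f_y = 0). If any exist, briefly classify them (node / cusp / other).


No singular points in the scanned grid; C is smooth there.

Compute partial derivatives:
  f_x = -4*x - 1.
  f_y = 1.
f_y = 1 is a nonzero constant, so f_y never vanishes: no point (x, y) can satisfy f = f_x = f_y = 0. In particular no (x, y) ∈ {−4, ..., 4}² is singular; the curve is smooth.


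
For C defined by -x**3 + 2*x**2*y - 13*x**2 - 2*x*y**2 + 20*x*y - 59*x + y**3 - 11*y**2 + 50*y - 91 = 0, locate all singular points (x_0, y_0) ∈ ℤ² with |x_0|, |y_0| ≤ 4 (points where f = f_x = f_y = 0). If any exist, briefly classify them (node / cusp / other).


Singular points: {(-3, 2)}; classification: cusp.

Compute partial derivatives:
  f_x = -3*x**2 + 4*x*y - 26*x - 2*y**2 + 20*y - 59.
  f_y = 2*x**2 - 4*x*y + 20*x + 3*y**2 - 22*y + 50.
Scan x_0 ∈ {−4, ..., 4}. For each x_0, f_y(x_0, y) is a polynomial in y; find its integer roots y ∈ {−4, ..., 4}, then test f_x and f at those candidates.
  x = -4: f_y(-4, y) = 3*y**2 - 6*y + 2; no integer root y with |y| ≤ 4.
  x = -3: f_y(-3, y) = 3*y**2 - 10*y + 8; vanishes at y ∈ {2}. (-3, 2): f_x = 0, f = 0 — SINGULAR.
  x = -2: f_y(-2, y) = 3*y**2 - 14*y + 18; no integer root y with |y| ≤ 4.
  x = -1: f_y(-1, y) = 3*y**2 - 18*y + 32; no integer root y with |y| ≤ 4.
  x = 0: f_y(0, y) = 3*y**2 - 22*y + 50; no integer root y with |y| ≤ 4.
  x = 1: f_y(1, y) = 3*y**2 - 26*y + 72; no integer root y with |y| ≤ 4.
  x = 2: f_y(2, y) = 3*y**2 - 30*y + 98; no integer root y with |y| ≤ 4.
  x = 3: f_y(3, y) = 3*y**2 - 34*y + 128; no integer root y with |y| ≤ 4.
  x = 4: f_y(4, y) = 3*y**2 - 38*y + 162; no integer root y with |y| ≤ 4.
Only singular point on the grid: (-3, 2).
Classify: substitute x = -3 + u, y = 2 + v and expand: f = -u**3 + 2*u**2*v - 2*u*v**2 + v**3 + v**2.
No constant or linear terms (consistent with a singular point). Quadratic part: v**2. Cubic part: -u**3 + 2*u**2*v - 2*u*v**2 + v**3.
The quadratic part v**2 is a perfect square, so there is a single (double) tangent line v = 0, i.e. y = 2. Restricting the cubic part to that line (v = 0) leaves -u**3 ≠ 0, so f is not divisible by v and the branch is v² ≈ u**3 to lowest order — this is a cusp.
Classification: cusp.


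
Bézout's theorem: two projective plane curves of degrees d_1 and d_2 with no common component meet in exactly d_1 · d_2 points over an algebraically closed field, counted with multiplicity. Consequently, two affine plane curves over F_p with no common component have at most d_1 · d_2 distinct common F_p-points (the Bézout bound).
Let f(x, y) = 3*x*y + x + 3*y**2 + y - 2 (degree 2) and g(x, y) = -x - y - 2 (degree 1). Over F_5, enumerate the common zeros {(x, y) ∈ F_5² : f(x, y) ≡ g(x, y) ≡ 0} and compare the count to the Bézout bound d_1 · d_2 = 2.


Common zeros: {(2, 1)}; count = 1; Bézout bound = 2.

deg(f) = 2, deg(g) = 1, so Bézout bound = 2.
Scan x ∈ F_5. For each x, list the y ∈ F_5 with f(x, y) ≡ 0 and those with g(x, y) ≡ 0 (mod 5); the common zeros in that column are the intersection.
  x = 0: f ≡ 0 at y ∈ {4}; g ≡ 0 at y ∈ {3}; common: ∅.
  x = 1: f ≡ 0 at y ∈ ∅; g ≡ 0 at y ∈ {2}; common: ∅.
  x = 2: f ≡ 0 at y ∈ {0, 1}; g ≡ 0 at y ∈ {1}; common: {1}.
  x = 3: f ≡ 0 at y ∈ ∅; g ≡ 0 at y ∈ {0}; common: ∅.
  x = 4: f ≡ 0 at y ∈ {2}; g ≡ 0 at y ∈ {4}; common: ∅.
Collecting: common zeros = {(2, 1)}, so the count is 1.
Comparison with the Bézout bound: 1 ≤ 2 = deg(f)·deg(g), as expected for curves with no common component (the affine F_5-count falls short of the bound because intersections may lie at infinity, over extension fields, or carry multiplicity).


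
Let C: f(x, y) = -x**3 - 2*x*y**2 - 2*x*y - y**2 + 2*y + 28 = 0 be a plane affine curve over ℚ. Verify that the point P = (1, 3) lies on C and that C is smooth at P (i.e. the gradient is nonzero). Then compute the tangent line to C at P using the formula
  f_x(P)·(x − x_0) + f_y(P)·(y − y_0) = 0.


Tangent line at P: -27*x - 18*y + 81 = 0.

Step 1: f(1, 3) = 0, so P lies on C.
Step 2: partial derivatives
  f_x(x, y) = -3*x**2 - 2*y**2 - 2*y, f_y(x, y) = -4*x*y - 2*x - 2*y + 2.
  f_x(P) = -27, f_y(P) = -18 (gradient nonzero, so P is smooth).
Step 3: tangent line at P: -27·(x − 1) + -18·(y − 3) = 0.
Expanding: -27*x - 18*y + 81 = 0.


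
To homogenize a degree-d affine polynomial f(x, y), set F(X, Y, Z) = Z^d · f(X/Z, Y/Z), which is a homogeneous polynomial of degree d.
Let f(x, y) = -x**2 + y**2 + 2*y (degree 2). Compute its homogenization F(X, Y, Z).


F(X, Y, Z) = -X**2 + Y**2 + 2*Y*Z

deg(f) = 2.
Substitute x = X/Z, y = Y/Z into f, then multiply by Z^2.
  monomial -1·x^2·y^0 ↦ -1·X^2·Y^0·Z^0.
  monomial 1·x^0·y^2 ↦ 1·X^0·Y^2·Z^0.
  monomial 2·x^0·y^1 ↦ 2·X^0·Y^1·Z^1.
Collecting: F(X, Y, Z) = -X**2 + Y**2 + 2*Y*Z.


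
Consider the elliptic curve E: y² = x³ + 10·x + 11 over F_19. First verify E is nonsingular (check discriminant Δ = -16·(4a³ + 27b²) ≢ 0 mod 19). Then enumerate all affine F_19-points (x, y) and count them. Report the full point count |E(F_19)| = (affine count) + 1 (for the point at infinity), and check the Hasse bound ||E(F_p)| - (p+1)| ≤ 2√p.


Affine points = {(0, 7), (0, 12), (2, 1), (2, 18), (3, 7), (3, 12), (4, 1), (4, 18), (7, 5), (7, 14), (10, 3), (10, 16), (12, 4), (12, 15), (13, 1), (13, 18), (14, 8), (14, 11), (16, 7), (16, 12), (18, 0)}; affine count = 21; |E(F_19)| = 22.

Discriminant check: Δ ∝ 4a³ + 27b² = 4·10³ + 27·11² = 4·1000 + 27·121 ≡ 9 (mod 19). Nonzero ⇒ E is nonsingular.
For each x ∈ F_19, compute rhs = x³ + 10·x + 11 mod 19, then count y ∈ F_19 with y² ≡ rhs.
  x = 0: rhs = 11, matching y values: 7, 12 (2 points).
  x = 1: rhs = 3, matching y values: none (0 points).
  x = 2: rhs = 1, matching y values: 1, 18 (2 points).
  x = 3: rhs = 11, matching y values: 7, 12 (2 points).
  x = 4: rhs = 1, matching y values: 1, 18 (2 points).
  x = 5: rhs = 15, matching y values: none (0 points).
  x = 6: rhs = 2, matching y values: none (0 points).
  x = 7: rhs = 6, matching y values: 5, 14 (2 points).
  x = 8: rhs = 14, matching y values: none (0 points).
  x = 9: rhs = 13, matching y values: none (0 points).
  x = 10: rhs = 9, matching y values: 3, 16 (2 points).
  x = 11: rhs = 8, matching y values: none (0 points).
  x = 12: rhs = 16, matching y values: 4, 15 (2 points).
  x = 13: rhs = 1, matching y values: 1, 18 (2 points).
  x = 14: rhs = 7, matching y values: 8, 11 (2 points).
  x = 15: rhs = 2, matching y values: none (0 points).
  x = 16: rhs = 11, matching y values: 7, 12 (2 points).
  x = 17: rhs = 2, matching y values: none (0 points).
  x = 18: rhs = 0, matching y values: 0 (1 points).
Total affine count: 21.
Full point count |E(F_19)| = 21 + 1 = 22.
Hasse bound: |22 − (19+1)| = |2| = 2 ≤ 2√19 ≈ 8.7178 ✓.


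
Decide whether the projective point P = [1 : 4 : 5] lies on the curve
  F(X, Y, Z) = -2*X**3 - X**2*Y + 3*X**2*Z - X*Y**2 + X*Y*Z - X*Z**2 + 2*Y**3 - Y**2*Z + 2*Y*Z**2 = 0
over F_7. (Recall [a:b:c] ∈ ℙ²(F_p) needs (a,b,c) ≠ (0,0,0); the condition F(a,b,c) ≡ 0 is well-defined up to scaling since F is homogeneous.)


F(1,4,5) ≡ 5 (mod 7); P is NOT on the curve.

Evaluate F(1, 4, 5) term-by-term (mod 7).
  -2*X**3 ↦ -2·1·1·1 = -2
  -X**2*Y ↦ -1·1·4·1 = -4
  3*X**2*Z ↦ 3·1·1·5 = 15
  -X*Y**2 ↦ -1·1·16·1 = -16
  X*Y*Z ↦ 1·1·4·5 = 20
  -X*Z**2 ↦ -1·1·1·25 = -25
  2*Y**3 ↦ 2·1·64·1 = 128
  -Y**2*Z ↦ -1·1·16·5 = -80
  2*Y*Z**2 ↦ 2·1·4·25 = 200
Sum: F(1, 4, 5) = (-2) + (-4) + (15) + (-16) + (20) + (-25) + (128) + (-80) + (200) = 236.
Reducing mod 7: 236 ≡ 5 (mod 7).
Since F(a, b, c) ≡ 5 ≠ 0 (mod 7), P does NOT lie on the curve.


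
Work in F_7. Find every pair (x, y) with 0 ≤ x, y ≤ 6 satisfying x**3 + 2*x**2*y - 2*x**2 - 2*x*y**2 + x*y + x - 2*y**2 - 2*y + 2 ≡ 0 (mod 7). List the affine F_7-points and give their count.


Affine F_7-points: {(3, 0), (3, 5), (4, 4), (4, 5), (5, 2), (5, 3), (6, 5)}; count = 7.

For each of the 49 pairs (x, y) ∈ F_7², evaluate f(x, y) mod 7. Record the zeros.
  x = 0: [0↦2, 1↦5, 2↦4, 3↦6, 4↦4, 5↦5, 6↦2]  zeros at y ∈ ∅
  x = 1: [0↦2, 1↦6, 2↦2, 3↦4, 4↦5, 5↦5, 6↦4]  zeros at y ∈ ∅
  x = 2: [0↦4, 1↦6, 2↦3, 3↦2, 4↦3, 5↦6, 6↦4]  zeros at y ∈ ∅
  x = 3: [0↦0, 1↦4, 2↦6, 3↦6, 4↦4, 5↦0, 6↦1]  zeros at y ∈ {0, 5}
  x = 4: [0↦3, 1↦6, 2↦3, 3↦1, 4↦0, 5↦0, 6↦1]  zeros at y ∈ {4, 5}
  x = 5: [0↦5, 1↦4, 2↦0, 3↦0, 4↦4, 5↦5, 6↦3]  zeros at y ∈ {2, 3}
  x = 6: [0↦5, 1↦4, 2↦3, 3↦2, 4↦1, 5↦0, 6↦6]  zeros at y ∈ {5}
Collecting zeros: affine points = {(3, 0), (3, 5), (4, 4), (4, 5), (5, 2), (5, 3), (6, 5)}.
Total count |C(F_7)_aff| = 7.


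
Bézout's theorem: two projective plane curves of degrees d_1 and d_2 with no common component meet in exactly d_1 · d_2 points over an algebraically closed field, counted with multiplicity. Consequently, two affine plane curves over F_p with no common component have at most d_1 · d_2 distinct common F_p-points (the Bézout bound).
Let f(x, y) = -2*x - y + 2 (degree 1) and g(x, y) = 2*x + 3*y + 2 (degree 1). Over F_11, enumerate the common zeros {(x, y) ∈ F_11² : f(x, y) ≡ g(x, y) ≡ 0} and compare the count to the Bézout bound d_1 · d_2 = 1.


Common zeros: {(2, 9)}; count = 1; Bézout bound = 1.

deg(f) = 1, deg(g) = 1, so Bézout bound = 1.
Scan x ∈ F_11. For each x, list the y ∈ F_11 with f(x, y) ≡ 0 and those with g(x, y) ≡ 0 (mod 11); the common zeros in that column are the intersection.
  x = 0: f ≡ 0 at y ∈ {2}; g ≡ 0 at y ∈ {3}; common: ∅.
  x = 1: f ≡ 0 at y ∈ {0}; g ≡ 0 at y ∈ {6}; common: ∅.
  x = 2: f ≡ 0 at y ∈ {9}; g ≡ 0 at y ∈ {9}; common: {9}.
  x = 3: f ≡ 0 at y ∈ {7}; g ≡ 0 at y ∈ {1}; common: ∅.
  x = 4: f ≡ 0 at y ∈ {5}; g ≡ 0 at y ∈ {4}; common: ∅.
  x = 5: f ≡ 0 at y ∈ {3}; g ≡ 0 at y ∈ {7}; common: ∅.
  x = 6: f ≡ 0 at y ∈ {1}; g ≡ 0 at y ∈ {10}; common: ∅.
  x = 7: f ≡ 0 at y ∈ {10}; g ≡ 0 at y ∈ {2}; common: ∅.
  x = 8: f ≡ 0 at y ∈ {8}; g ≡ 0 at y ∈ {5}; common: ∅.
  x = 9: f ≡ 0 at y ∈ {6}; g ≡ 0 at y ∈ {8}; common: ∅.
  x = 10: f ≡ 0 at y ∈ {4}; g ≡ 0 at y ∈ {0}; common: ∅.
Collecting: common zeros = {(2, 9)}, so the count is 1.
Comparison with the Bézout bound: 1 ≤ 1 = deg(f)·deg(g), as expected for curves with no common component (the bound is attained).


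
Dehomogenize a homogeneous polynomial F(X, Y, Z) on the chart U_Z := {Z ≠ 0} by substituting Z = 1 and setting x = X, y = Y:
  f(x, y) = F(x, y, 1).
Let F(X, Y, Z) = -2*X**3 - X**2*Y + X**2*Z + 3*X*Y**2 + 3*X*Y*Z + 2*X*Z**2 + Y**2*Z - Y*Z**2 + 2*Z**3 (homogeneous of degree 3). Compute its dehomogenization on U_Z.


f(x, y) = -2*x**3 - x**2*y + x**2 + 3*x*y**2 + 3*x*y + 2*x + y**2 - y + 2

On U_Z we set Z = 1. Each monomial c·X^i·Y^j·Z^k in F becomes c·x^i·y^j·1^k = c·x^i·y^j.
Substituting Z = 1: F(X, Y, 1) = -2*x**3 - x**2*y + x**2 + 3*x*y**2 + 3*x*y + 2*x + y**2 - y + 2.
Note: deg(f) ≤ deg(F) = 3; strict inequality happens when F is divisible by Z (lost terms).


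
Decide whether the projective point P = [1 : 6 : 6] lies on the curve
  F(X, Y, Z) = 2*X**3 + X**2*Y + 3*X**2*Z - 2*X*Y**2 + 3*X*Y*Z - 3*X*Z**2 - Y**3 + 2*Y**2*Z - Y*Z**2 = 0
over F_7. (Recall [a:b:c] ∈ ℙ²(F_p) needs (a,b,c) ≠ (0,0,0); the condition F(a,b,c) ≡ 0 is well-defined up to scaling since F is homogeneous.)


F(1,6,6) ≡ 3 (mod 7); P is NOT on the curve.

Evaluate F(1, 6, 6) term-by-term (mod 7).
  2*X**3 ↦ 2·1·1·1 = 2
  X**2*Y ↦ 1·1·6·1 = 6
  3*X**2*Z ↦ 3·1·1·6 = 18
  -2*X*Y**2 ↦ -2·1·36·1 = -72
  3*X*Y*Z ↦ 3·1·6·6 = 108
  -3*X*Z**2 ↦ -3·1·1·36 = -108
  -Y**3 ↦ -1·1·216·1 = -216
  2*Y**2*Z ↦ 2·1·36·6 = 432
  -Y*Z**2 ↦ -1·1·6·36 = -216
Sum: F(1, 6, 6) = (2) + (6) + (18) + (-72) + (108) + (-108) + (-216) + (432) + (-216) = -46.
Reducing mod 7: -46 ≡ 3 (mod 7).
Since F(a, b, c) ≡ 3 ≠ 0 (mod 7), P does NOT lie on the curve.


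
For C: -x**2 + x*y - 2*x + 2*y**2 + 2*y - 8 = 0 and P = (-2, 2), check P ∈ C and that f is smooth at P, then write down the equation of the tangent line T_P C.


Tangent line at P: 4*x + 8*y - 8 = 0.

Step 1: f(-2, 2) = 0, so P lies on C.
Step 2: partial derivatives
  f_x(x, y) = -2*x + y - 2, f_y(x, y) = x + 4*y + 2.
  f_x(P) = 4, f_y(P) = 8 (gradient nonzero, so P is smooth).
Step 3: tangent line at P: 4·(x − -2) + 8·(y − 2) = 0.
Expanding: 4*x + 8*y - 8 = 0.


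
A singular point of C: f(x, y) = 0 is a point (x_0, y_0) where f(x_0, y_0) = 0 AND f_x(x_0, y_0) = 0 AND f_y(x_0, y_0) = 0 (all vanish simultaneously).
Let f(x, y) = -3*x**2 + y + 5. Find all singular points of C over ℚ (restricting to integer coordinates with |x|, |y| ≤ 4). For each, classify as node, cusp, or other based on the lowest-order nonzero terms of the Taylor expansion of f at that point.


No singular points in the scanned grid; C is smooth there.

Compute partial derivatives:
  f_x = -6*x.
  f_y = 1.
f_y = 1 is a nonzero constant, so f_y never vanishes: no point (x, y) can satisfy f = f_x = f_y = 0. In particular no (x, y) ∈ {−4, ..., 4}² is singular; the curve is smooth.


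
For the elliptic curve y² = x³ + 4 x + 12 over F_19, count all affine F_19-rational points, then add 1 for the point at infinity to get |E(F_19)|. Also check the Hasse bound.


Affine points = {(1, 6), (1, 13), (2, 3), (2, 16), (4, 4), (4, 15), (5, 9), (5, 10), (6, 9), (6, 10), (8, 9), (8, 10), (9, 6), (9, 13), (10, 8), (10, 11), (11, 0), (13, 0), (14, 0), (16, 7), (16, 12), (18, 8), (18, 11)}; affine count = 23; |E(F_19)| = 24.

Discriminant check: Δ ∝ 4a³ + 27b² = 4·4³ + 27·12² = 4·64 + 27·144 ≡ 2 (mod 19). Nonzero ⇒ E is nonsingular.
For each x ∈ F_19, compute rhs = x³ + 4·x + 12 mod 19, then count y ∈ F_19 with y² ≡ rhs.
  x = 0: rhs = 12, matching y values: none (0 points).
  x = 1: rhs = 17, matching y values: 6, 13 (2 points).
  x = 2: rhs = 9, matching y values: 3, 16 (2 points).
  x = 3: rhs = 13, matching y values: none (0 points).
  x = 4: rhs = 16, matching y values: 4, 15 (2 points).
  x = 5: rhs = 5, matching y values: 9, 10 (2 points).
  x = 6: rhs = 5, matching y values: 9, 10 (2 points).
  x = 7: rhs = 3, matching y values: none (0 points).
  x = 8: rhs = 5, matching y values: 9, 10 (2 points).
  x = 9: rhs = 17, matching y values: 6, 13 (2 points).
  x = 10: rhs = 7, matching y values: 8, 11 (2 points).
  x = 11: rhs = 0, matching y values: 0 (1 points).
  x = 12: rhs = 2, matching y values: none (0 points).
  x = 13: rhs = 0, matching y values: 0 (1 points).
  x = 14: rhs = 0, matching y values: 0 (1 points).
  x = 15: rhs = 8, matching y values: none (0 points).
  x = 16: rhs = 11, matching y values: 7, 12 (2 points).
  x = 17: rhs = 15, matching y values: none (0 points).
  x = 18: rhs = 7, matching y values: 8, 11 (2 points).
Total affine count: 23.
Full point count |E(F_19)| = 23 + 1 = 24.
Hasse bound: |24 − (19+1)| = |4| = 4 ≤ 2√19 ≈ 8.7178 ✓.


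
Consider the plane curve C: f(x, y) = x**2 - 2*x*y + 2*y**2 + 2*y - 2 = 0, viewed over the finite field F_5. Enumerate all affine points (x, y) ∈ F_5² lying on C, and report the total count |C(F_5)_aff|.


Affine F_5-points: {(0, 2), (3, 1), (4, 1), (4, 2)}; count = 4.

For each of the 25 pairs (x, y) ∈ F_5², evaluate f(x, y) mod 5. Record the zeros.
  x = 0: [0↦3, 1↦2, 2↦0, 3↦2, 4↦3]  zeros at y ∈ {2}
  x = 1: [0↦4, 1↦1, 2↦2, 3↦2, 4↦1]  zeros at y ∈ ∅
  x = 2: [0↦2, 1↦2, 2↦1, 3↦4, 4↦1]  zeros at y ∈ ∅
  x = 3: [0↦2, 1↦0, 2↦2, 3↦3, 4↦3]  zeros at y ∈ {1}
  x = 4: [0↦4, 1↦0, 2↦0, 3↦4, 4↦2]  zeros at y ∈ {1, 2}
Collecting zeros: affine points = {(0, 2), (3, 1), (4, 1), (4, 2)}.
Total count |C(F_5)_aff| = 4.


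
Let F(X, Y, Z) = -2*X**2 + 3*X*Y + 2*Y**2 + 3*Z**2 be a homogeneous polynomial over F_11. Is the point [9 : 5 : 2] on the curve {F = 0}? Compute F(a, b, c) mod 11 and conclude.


F(9,5,2) ≡ 2 (mod 11); P is NOT on the curve.

Evaluate F(9, 5, 2) term-by-term (mod 11).
  -2*X**2 ↦ -2·81·1·1 = -162
  3*X*Y ↦ 3·9·5·1 = 135
  2*Y**2 ↦ 2·1·25·1 = 50
  3*Z**2 ↦ 3·1·1·4 = 12
Sum: F(9, 5, 2) = (-162) + (135) + (50) + (12) = 35.
Reducing mod 11: 35 ≡ 2 (mod 11).
Since F(a, b, c) ≡ 2 ≠ 0 (mod 11), P does NOT lie on the curve.


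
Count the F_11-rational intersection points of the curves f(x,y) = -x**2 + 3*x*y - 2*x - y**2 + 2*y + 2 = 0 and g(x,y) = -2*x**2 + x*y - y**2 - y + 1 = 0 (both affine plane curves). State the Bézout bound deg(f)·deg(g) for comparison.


Common zeros: {(0, 7)}; count = 1; Bézout bound = 4.

deg(f) = 2, deg(g) = 2, so Bézout bound = 4.
Scan x ∈ F_11. For each x, list the y ∈ F_11 with f(x, y) ≡ 0 and those with g(x, y) ≡ 0 (mod 11); the common zeros in that column are the intersection.
  x = 0: f ≡ 0 at y ∈ {6, 7}; g ≡ 0 at y ∈ {3, 7}; common: {7}.
  x = 1: f ≡ 0 at y ∈ ∅; g ≡ 0 at y ∈ ∅; common: ∅.
  x = 2: f ≡ 0 at y ∈ ∅; g ≡ 0 at y ∈ ∅; common: ∅.
  x = 3: f ≡ 0 at y ∈ {3, 8}; g ≡ 0 at y ∈ ∅; common: ∅.
  x = 4: f ≡ 0 at y ∈ {0, 3}; g ≡ 0 at y ∈ ∅; common: ∅.
  x = 5: f ≡ 0 at y ∈ {0, 6}; g ≡ 0 at y ∈ ∅; common: ∅.
  x = 6: f ≡ 0 at y ∈ ∅; g ≡ 0 at y ∈ {6, 10}; common: ∅.
  x = 7: f ≡ 0 at y ∈ ∅; g ≡ 0 at y ∈ {3}; common: ∅.
  x = 8: f ≡ 0 at y ∈ {7, 8}; g ≡ 0 at y ∈ {1, 6}; common: ∅.
  x = 9: f ≡ 0 at y ∈ ∅; g ≡ 0 at y ∈ {1, 7}; common: ∅.
  x = 10: f ≡ 0 at y ∈ ∅; g ≡ 0 at y ∈ {10}; common: ∅.
Collecting: common zeros = {(0, 7)}, so the count is 1.
Comparison with the Bézout bound: 1 ≤ 4 = deg(f)·deg(g), as expected for curves with no common component (the affine F_11-count falls short of the bound because intersections may lie at infinity, over extension fields, or carry multiplicity).


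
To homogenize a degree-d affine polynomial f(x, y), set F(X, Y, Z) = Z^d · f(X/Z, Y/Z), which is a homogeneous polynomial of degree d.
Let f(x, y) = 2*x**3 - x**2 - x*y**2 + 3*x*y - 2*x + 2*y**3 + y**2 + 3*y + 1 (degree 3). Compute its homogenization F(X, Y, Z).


F(X, Y, Z) = 2*X**3 - X**2*Z - X*Y**2 + 3*X*Y*Z - 2*X*Z**2 + 2*Y**3 + Y**2*Z + 3*Y*Z**2 + Z**3

deg(f) = 3.
Substitute x = X/Z, y = Y/Z into f, then multiply by Z^3.
  monomial 2·x^3·y^0 ↦ 2·X^3·Y^0·Z^0.
  monomial -1·x^2·y^0 ↦ -1·X^2·Y^0·Z^1.
  monomial -1·x^1·y^2 ↦ -1·X^1·Y^2·Z^0.
  monomial 3·x^1·y^1 ↦ 3·X^1·Y^1·Z^1.
  monomial -2·x^1·y^0 ↦ -2·X^1·Y^0·Z^2.
  monomial 2·x^0·y^3 ↦ 2·X^0·Y^3·Z^0.
  monomial 1·x^0·y^2 ↦ 1·X^0·Y^2·Z^1.
  monomial 3·x^0·y^1 ↦ 3·X^0·Y^1·Z^2.
  monomial 1·x^0·y^0 ↦ 1·X^0·Y^0·Z^3.
Collecting: F(X, Y, Z) = 2*X**3 - X**2*Z - X*Y**2 + 3*X*Y*Z - 2*X*Z**2 + 2*Y**3 + Y**2*Z + 3*Y*Z**2 + Z**3.


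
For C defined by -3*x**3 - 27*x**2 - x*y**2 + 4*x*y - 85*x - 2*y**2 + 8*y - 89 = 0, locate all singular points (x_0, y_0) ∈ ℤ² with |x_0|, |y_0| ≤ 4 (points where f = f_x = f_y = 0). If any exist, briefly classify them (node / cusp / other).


Singular points: {(-3, 2)}; classification: cusp.

Compute partial derivatives:
  f_x = -9*x**2 - 54*x - y**2 + 4*y - 85.
  f_y = -2*x*y + 4*x - 4*y + 8.
Scan x_0 ∈ {−4, ..., 4}. For each x_0, f_y(x_0, y) is a polynomial in y; find its integer roots y ∈ {−4, ..., 4}, then test f_x and f at those candidates.
  x = -4: f_y(-4, y) = 4*y - 8; vanishes at y ∈ {2}. (-4, 2): f_x = -9 ≠ 0.
  x = -3: f_y(-3, y) = 2*y - 4; vanishes at y ∈ {2}. (-3, 2): f_x = 0, f = 0 — SINGULAR.
  x = -2: f_y(-2, y) = 0; vanishes at y ∈ {-4, -3, -2, -1, 0, 1, 2, 3, 4}. (-2, -4): f_x = -45 ≠ 0; (-2, -3): f_x = -34 ≠ 0; (-2, -2): f_x = -25 ≠ 0; (-2, -1): f_x = -18 ≠ 0; (-2, 0): f_x = -13 ≠ 0; (-2, 1): f_x = -10 ≠ 0; (-2, 2): f_x = -9 ≠ 0; (-2, 3): f_x = -10 ≠ 0; (-2, 4): f_x = -13 ≠ 0.
  x = -1: f_y(-1, y) = 4 - 2*y; vanishes at y ∈ {2}. (-1, 2): f_x = -36 ≠ 0.
  x = 0: f_y(0, y) = 8 - 4*y; vanishes at y ∈ {2}. (0, 2): f_x = -81 ≠ 0.
  x = 1: f_y(1, y) = 12 - 6*y; vanishes at y ∈ {2}. (1, 2): f_x = -144 ≠ 0.
  x = 2: f_y(2, y) = 16 - 8*y; vanishes at y ∈ {2}. (2, 2): f_x = -225 ≠ 0.
  x = 3: f_y(3, y) = 20 - 10*y; vanishes at y ∈ {2}. (3, 2): f_x = -324 ≠ 0.
  x = 4: f_y(4, y) = 24 - 12*y; vanishes at y ∈ {2}. (4, 2): f_x = -441 ≠ 0.
Only singular point on the grid: (-3, 2).
Classify: substitute x = -3 + u, y = 2 + v and expand: f = -3*u**3 - u*v**2 + v**2.
No constant or linear terms (consistent with a singular point). Quadratic part: v**2. Cubic part: -3*u**3 - u*v**2.
The quadratic part v**2 is a perfect square, so there is a single (double) tangent line v = 0, i.e. y = 2. Restricting the cubic part to that line (v = 0) leaves -3*u**3 ≠ 0, so f is not divisible by v and the branch is v² ≈ 3*u**3 to lowest order — this is a cusp.
Classification: cusp.


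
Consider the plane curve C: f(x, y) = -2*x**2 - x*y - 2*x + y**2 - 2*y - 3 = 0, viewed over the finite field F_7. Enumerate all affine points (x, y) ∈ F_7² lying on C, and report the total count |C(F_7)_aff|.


Affine F_7-points: {(0, 3), (0, 6), (1, 0), (1, 3), (3, 6), (5, 0)}; count = 6.

For each of the 49 pairs (x, y) ∈ F_7², evaluate f(x, y) mod 7. Record the zeros.
  x = 0: [0↦4, 1↦3, 2↦4, 3↦0, 4↦5, 5↦5, 6↦0]  zeros at y ∈ {3, 6}
  x = 1: [0↦0, 1↦5, 2↦5, 3↦0, 4↦4, 5↦3, 6↦4]  zeros at y ∈ {0, 3}
  x = 2: [0↦6, 1↦3, 2↦2, 3↦3, 4↦6, 5↦4, 6↦4]  zeros at y ∈ ∅
  x = 3: [0↦1, 1↦4, 2↦2, 3↦2, 4↦4, 5↦1, 6↦0]  zeros at y ∈ {6}
  x = 4: [0↦6, 1↦1, 2↦5, 3↦4, 4↦5, 5↦1, 6↦6]  zeros at y ∈ ∅
  x = 5: [0↦0, 1↦1, 2↦4, 3↦2, 4↦2, 5↦4, 6↦1]  zeros at y ∈ {0}
  x = 6: [0↦4, 1↦4, 2↦6, 3↦3, 4↦2, 5↦3, 6↦6]  zeros at y ∈ ∅
Collecting zeros: affine points = {(0, 3), (0, 6), (1, 0), (1, 3), (3, 6), (5, 0)}.
Total count |C(F_7)_aff| = 6.


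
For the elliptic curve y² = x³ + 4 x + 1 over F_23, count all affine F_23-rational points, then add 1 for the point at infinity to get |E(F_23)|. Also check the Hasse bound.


Affine points = {(0, 1), (0, 22), (1, 11), (1, 12), (4, 9), (4, 14), (5, 10), (5, 13), (7, 2), (7, 21), (8, 4), (8, 19), (10, 11), (10, 12), (12, 11), (12, 12), (14, 8), (14, 15), (15, 3), (15, 20), (19, 6), (19, 17), (20, 10), (20, 13), (21, 10), (21, 13)}; affine count = 26; |E(F_23)| = 27.

Discriminant check: Δ ∝ 4a³ + 27b² = 4·4³ + 27·1² = 4·64 + 27·1 ≡ 7 (mod 23). Nonzero ⇒ E is nonsingular.
For each x ∈ F_23, compute rhs = x³ + 4·x + 1 mod 23, then count y ∈ F_23 with y² ≡ rhs.
  x = 0: rhs = 1, matching y values: 1, 22 (2 points).
  x = 1: rhs = 6, matching y values: 11, 12 (2 points).
  x = 2: rhs = 17, matching y values: none (0 points).
  x = 3: rhs = 17, matching y values: none (0 points).
  x = 4: rhs = 12, matching y values: 9, 14 (2 points).
  x = 5: rhs = 8, matching y values: 10, 13 (2 points).
  x = 6: rhs = 11, matching y values: none (0 points).
  x = 7: rhs = 4, matching y values: 2, 21 (2 points).
  x = 8: rhs = 16, matching y values: 4, 19 (2 points).
  x = 9: rhs = 7, matching y values: none (0 points).
  x = 10: rhs = 6, matching y values: 11, 12 (2 points).
  x = 11: rhs = 19, matching y values: none (0 points).
  x = 12: rhs = 6, matching y values: 11, 12 (2 points).
  x = 13: rhs = 19, matching y values: none (0 points).
  x = 14: rhs = 18, matching y values: 8, 15 (2 points).
  x = 15: rhs = 9, matching y values: 3, 20 (2 points).
  x = 16: rhs = 21, matching y values: none (0 points).
  x = 17: rhs = 14, matching y values: none (0 points).
  x = 18: rhs = 17, matching y values: none (0 points).
  x = 19: rhs = 13, matching y values: 6, 17 (2 points).
  x = 20: rhs = 8, matching y values: 10, 13 (2 points).
  x = 21: rhs = 8, matching y values: 10, 13 (2 points).
  x = 22: rhs = 19, matching y values: none (0 points).
Total affine count: 26.
Full point count |E(F_23)| = 26 + 1 = 27.
Hasse bound: |27 − (23+1)| = |3| = 3 ≤ 2√23 ≈ 9.5917 ✓.


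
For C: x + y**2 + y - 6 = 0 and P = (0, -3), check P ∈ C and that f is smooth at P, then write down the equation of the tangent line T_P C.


Tangent line at P: x - 5*y - 15 = 0.

Step 1: f(0, -3) = 0, so P lies on C.
Step 2: partial derivatives
  f_x(x, y) = 1, f_y(x, y) = 2*y + 1.
  f_x(P) = 1, f_y(P) = -5 (gradient nonzero, so P is smooth).
Step 3: tangent line at P: 1·(x − 0) + -5·(y − -3) = 0.
Expanding: x - 5*y - 15 = 0.


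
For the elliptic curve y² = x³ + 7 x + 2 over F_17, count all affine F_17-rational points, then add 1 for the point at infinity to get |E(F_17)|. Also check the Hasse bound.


Affine points = {(0, 6), (0, 11), (3, 4), (3, 13), (4, 3), (4, 14), (5, 3), (5, 14), (8, 3), (8, 14), (10, 1), (10, 16), (11, 4), (11, 13)}; affine count = 14; |E(F_17)| = 15.

Discriminant check: Δ ∝ 4a³ + 27b² = 4·7³ + 27·2² = 4·343 + 27·4 ≡ 1 (mod 17). Nonzero ⇒ E is nonsingular.
For each x ∈ F_17, compute rhs = x³ + 7·x + 2 mod 17, then count y ∈ F_17 with y² ≡ rhs.
  x = 0: rhs = 2, matching y values: 6, 11 (2 points).
  x = 1: rhs = 10, matching y values: none (0 points).
  x = 2: rhs = 7, matching y values: none (0 points).
  x = 3: rhs = 16, matching y values: 4, 13 (2 points).
  x = 4: rhs = 9, matching y values: 3, 14 (2 points).
  x = 5: rhs = 9, matching y values: 3, 14 (2 points).
  x = 6: rhs = 5, matching y values: none (0 points).
  x = 7: rhs = 3, matching y values: none (0 points).
  x = 8: rhs = 9, matching y values: 3, 14 (2 points).
  x = 9: rhs = 12, matching y values: none (0 points).
  x = 10: rhs = 1, matching y values: 1, 16 (2 points).
  x = 11: rhs = 16, matching y values: 4, 13 (2 points).
  x = 12: rhs = 12, matching y values: none (0 points).
  x = 13: rhs = 12, matching y values: none (0 points).
  x = 14: rhs = 5, matching y values: none (0 points).
  x = 15: rhs = 14, matching y values: none (0 points).
  x = 16: rhs = 11, matching y values: none (0 points).
Total affine count: 14.
Full point count |E(F_17)| = 14 + 1 = 15.
Hasse bound: |15 − (17+1)| = |-3| = 3 ≤ 2√17 ≈ 8.2462 ✓.


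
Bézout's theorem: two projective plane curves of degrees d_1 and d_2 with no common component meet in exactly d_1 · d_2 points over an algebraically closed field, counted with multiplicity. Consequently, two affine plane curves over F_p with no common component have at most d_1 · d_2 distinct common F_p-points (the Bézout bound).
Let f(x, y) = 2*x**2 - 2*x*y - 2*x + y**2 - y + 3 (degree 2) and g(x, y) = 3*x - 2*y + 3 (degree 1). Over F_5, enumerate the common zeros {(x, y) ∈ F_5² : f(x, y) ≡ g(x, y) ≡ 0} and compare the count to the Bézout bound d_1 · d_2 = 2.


Common zeros: {(0, 4)}; count = 1; Bézout bound = 2.

deg(f) = 2, deg(g) = 1, so Bézout bound = 2.
Scan x ∈ F_5. For each x, list the y ∈ F_5 with f(x, y) ≡ 0 and those with g(x, y) ≡ 0 (mod 5); the common zeros in that column are the intersection.
  x = 0: f ≡ 0 at y ∈ {2, 4}; g ≡ 0 at y ∈ {4}; common: {4}.
  x = 1: f ≡ 0 at y ∈ ∅; g ≡ 0 at y ∈ {3}; common: ∅.
  x = 2: f ≡ 0 at y ∈ ∅; g ≡ 0 at y ∈ {2}; common: ∅.
  x = 3: f ≡ 0 at y ∈ {0, 2}; g ≡ 0 at y ∈ {1}; common: ∅.
  x = 4: f ≡ 0 at y ∈ ∅; g ≡ 0 at y ∈ {0}; common: ∅.
Collecting: common zeros = {(0, 4)}, so the count is 1.
Comparison with the Bézout bound: 1 ≤ 2 = deg(f)·deg(g), as expected for curves with no common component (the affine F_5-count falls short of the bound because intersections may lie at infinity, over extension fields, or carry multiplicity).


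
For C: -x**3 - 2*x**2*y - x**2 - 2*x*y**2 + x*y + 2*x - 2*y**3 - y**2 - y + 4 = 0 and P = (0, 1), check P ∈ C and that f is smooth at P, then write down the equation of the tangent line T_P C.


Tangent line at P: x - 9*y + 9 = 0.

Step 1: f(0, 1) = 0, so P lies on C.
Step 2: partial derivatives
  f_x(x, y) = -3*x**2 - 4*x*y - 2*x - 2*y**2 + y + 2, f_y(x, y) = -2*x**2 - 4*x*y + x - 6*y**2 - 2*y - 1.
  f_x(P) = 1, f_y(P) = -9 (gradient nonzero, so P is smooth).
Step 3: tangent line at P: 1·(x − 0) + -9·(y − 1) = 0.
Expanding: x - 9*y + 9 = 0.


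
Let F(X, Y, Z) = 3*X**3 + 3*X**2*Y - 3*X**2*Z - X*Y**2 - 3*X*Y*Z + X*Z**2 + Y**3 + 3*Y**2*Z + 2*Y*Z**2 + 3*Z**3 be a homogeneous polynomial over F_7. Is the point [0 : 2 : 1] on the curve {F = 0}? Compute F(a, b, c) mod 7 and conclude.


F(0,2,1) ≡ 6 (mod 7); P is NOT on the curve.

Evaluate F(0, 2, 1) term-by-term (mod 7).
  3*X**3 ↦ 3·0·1·1 = 0
  3*X**2*Y ↦ 3·0·2·1 = 0
  -3*X**2*Z ↦ -3·0·1·1 = 0
  -X*Y**2 ↦ -1·0·4·1 = 0
  -3*X*Y*Z ↦ -3·0·2·1 = 0
  X*Z**2 ↦ 1·0·1·1 = 0
  Y**3 ↦ 1·1·8·1 = 8
  3*Y**2*Z ↦ 3·1·4·1 = 12
  2*Y*Z**2 ↦ 2·1·2·1 = 4
  3*Z**3 ↦ 3·1·1·1 = 3
Sum: F(0, 2, 1) = (0) + (0) + (0) + (0) + (0) + (0) + (8) + (12) + (4) + (3) = 27.
Reducing mod 7: 27 ≡ 6 (mod 7).
Since F(a, b, c) ≡ 6 ≠ 0 (mod 7), P does NOT lie on the curve.


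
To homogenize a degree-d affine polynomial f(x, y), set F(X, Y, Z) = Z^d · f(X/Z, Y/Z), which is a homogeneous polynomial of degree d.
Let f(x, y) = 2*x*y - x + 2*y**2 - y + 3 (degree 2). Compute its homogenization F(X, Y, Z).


F(X, Y, Z) = 2*X*Y - X*Z + 2*Y**2 - Y*Z + 3*Z**2

deg(f) = 2.
Substitute x = X/Z, y = Y/Z into f, then multiply by Z^2.
  monomial 2·x^1·y^1 ↦ 2·X^1·Y^1·Z^0.
  monomial -1·x^1·y^0 ↦ -1·X^1·Y^0·Z^1.
  monomial 2·x^0·y^2 ↦ 2·X^0·Y^2·Z^0.
  monomial -1·x^0·y^1 ↦ -1·X^0·Y^1·Z^1.
  monomial 3·x^0·y^0 ↦ 3·X^0·Y^0·Z^2.
Collecting: F(X, Y, Z) = 2*X*Y - X*Z + 2*Y**2 - Y*Z + 3*Z**2.
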